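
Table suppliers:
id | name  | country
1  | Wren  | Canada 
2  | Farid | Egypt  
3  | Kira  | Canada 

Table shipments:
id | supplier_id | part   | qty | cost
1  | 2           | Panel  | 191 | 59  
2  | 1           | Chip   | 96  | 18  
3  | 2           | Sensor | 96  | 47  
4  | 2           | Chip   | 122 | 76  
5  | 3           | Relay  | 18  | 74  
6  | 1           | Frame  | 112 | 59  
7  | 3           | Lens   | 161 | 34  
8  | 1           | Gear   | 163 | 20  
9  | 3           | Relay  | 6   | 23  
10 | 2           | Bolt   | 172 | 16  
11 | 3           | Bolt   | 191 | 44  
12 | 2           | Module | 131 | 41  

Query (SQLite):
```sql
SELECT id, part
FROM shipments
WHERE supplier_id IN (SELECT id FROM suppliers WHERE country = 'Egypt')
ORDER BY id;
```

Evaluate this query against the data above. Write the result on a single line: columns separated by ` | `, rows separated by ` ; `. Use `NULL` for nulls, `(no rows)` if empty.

1 | Panel ; 3 | Sensor ; 4 | Chip ; 10 | Bolt ; 12 | Module

Inner query: suppliers.id where country = 'Egypt'.
Outer: keep shipments rows whose supplier_id is in that set.
Inner query → {2}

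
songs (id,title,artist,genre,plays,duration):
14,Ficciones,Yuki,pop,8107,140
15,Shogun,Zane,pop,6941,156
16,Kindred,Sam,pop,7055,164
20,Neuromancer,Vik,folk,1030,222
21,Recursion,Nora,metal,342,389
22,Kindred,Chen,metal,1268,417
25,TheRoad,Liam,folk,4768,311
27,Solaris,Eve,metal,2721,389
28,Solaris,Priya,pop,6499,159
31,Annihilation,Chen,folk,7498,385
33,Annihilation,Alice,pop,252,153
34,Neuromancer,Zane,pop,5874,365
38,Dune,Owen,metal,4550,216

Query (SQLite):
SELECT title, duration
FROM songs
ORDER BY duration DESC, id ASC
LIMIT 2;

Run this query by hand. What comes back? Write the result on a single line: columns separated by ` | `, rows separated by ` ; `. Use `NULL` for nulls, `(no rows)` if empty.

Kindred | 417 ; Recursion | 389

Sort by duration desc, tiebreak id asc: (417, id=22), (389, id=21), (389, id=27), (385, id=31), (365, id=34) …. Take first 2.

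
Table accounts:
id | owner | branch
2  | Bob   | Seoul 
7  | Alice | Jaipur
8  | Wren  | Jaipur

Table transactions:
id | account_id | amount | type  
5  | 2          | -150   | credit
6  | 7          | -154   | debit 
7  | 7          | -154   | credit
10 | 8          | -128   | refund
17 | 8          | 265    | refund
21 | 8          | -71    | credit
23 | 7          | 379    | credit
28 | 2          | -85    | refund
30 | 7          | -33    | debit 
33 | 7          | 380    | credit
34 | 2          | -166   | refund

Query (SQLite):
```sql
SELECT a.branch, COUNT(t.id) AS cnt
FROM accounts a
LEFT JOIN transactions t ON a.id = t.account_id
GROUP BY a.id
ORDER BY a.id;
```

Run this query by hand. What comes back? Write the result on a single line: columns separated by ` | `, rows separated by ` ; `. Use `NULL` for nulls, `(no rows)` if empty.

LEFT JOIN keeps every accounts row; unmatched ones get NULL for transactions columns.
Group by accounts.id and compute COUNT(t.id). COUNT(col) of an all-NULL group is 0.
  2: ids {5, 28, 34} → COUNT(t.id)=3
  7: ids {6, 7, 23, 30, 33} → COUNT(t.id)=5
  8: ids {10, 17, 21} → COUNT(t.id)=3

Seoul | 3 ; Jaipur | 5 ; Jaipur | 3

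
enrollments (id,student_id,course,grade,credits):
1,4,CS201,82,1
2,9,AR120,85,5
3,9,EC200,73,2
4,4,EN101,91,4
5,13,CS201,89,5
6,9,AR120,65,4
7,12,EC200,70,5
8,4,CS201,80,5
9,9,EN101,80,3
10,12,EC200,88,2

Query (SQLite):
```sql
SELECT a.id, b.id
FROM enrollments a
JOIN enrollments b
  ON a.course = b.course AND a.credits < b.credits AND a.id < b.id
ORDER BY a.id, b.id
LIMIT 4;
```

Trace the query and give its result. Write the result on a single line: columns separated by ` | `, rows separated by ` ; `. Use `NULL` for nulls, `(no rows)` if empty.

Pairs (a,b) with same course, a.credits < b.credits, a.id < b.id.
course groups: AR120:{2,6} CS201:{1,5,8} EC200:{3,7,10} EN101:{4,9}
Ordered by (a.id, b.id); first 4.

1 | 5 ; 1 | 8 ; 3 | 7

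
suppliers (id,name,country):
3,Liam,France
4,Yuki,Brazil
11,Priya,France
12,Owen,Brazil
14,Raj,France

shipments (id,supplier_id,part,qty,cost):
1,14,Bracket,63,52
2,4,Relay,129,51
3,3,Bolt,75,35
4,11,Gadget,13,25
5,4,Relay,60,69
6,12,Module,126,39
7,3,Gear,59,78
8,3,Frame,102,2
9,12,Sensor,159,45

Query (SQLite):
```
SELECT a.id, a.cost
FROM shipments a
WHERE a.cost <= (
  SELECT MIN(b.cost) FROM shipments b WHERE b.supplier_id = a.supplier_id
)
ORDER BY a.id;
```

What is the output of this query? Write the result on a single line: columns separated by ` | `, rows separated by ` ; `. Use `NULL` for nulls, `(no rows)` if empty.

For each shipments row a, compute MIN(cost) over rows sharing a.supplier_id.
Keep row a if a.cost <= that per-group MIN.
  supplier_id=3: MIN(cost) = 2
  supplier_id=4: MIN(cost) = 51
  supplier_id=11: MIN(cost) = 25
  supplier_id=12: MIN(cost) = 39
  supplier_id=14: MIN(cost) = 52

1 | 52 ; 2 | 51 ; 4 | 25 ; 6 | 39 ; 8 | 2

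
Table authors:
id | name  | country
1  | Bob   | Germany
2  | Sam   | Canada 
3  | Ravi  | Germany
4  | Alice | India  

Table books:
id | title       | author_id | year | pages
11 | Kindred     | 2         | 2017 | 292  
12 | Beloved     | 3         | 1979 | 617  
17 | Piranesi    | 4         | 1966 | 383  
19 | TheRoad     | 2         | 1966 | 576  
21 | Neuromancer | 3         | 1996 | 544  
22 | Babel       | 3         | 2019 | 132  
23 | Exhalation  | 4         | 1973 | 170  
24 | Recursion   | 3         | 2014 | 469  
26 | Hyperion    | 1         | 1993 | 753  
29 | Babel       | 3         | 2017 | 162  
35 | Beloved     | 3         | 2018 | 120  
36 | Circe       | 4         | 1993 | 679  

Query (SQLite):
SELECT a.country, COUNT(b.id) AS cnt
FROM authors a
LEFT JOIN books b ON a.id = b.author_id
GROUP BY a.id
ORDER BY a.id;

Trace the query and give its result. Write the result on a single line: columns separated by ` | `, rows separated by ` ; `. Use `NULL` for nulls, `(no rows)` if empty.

LEFT JOIN keeps every authors row; unmatched ones get NULL for books columns.
Group by authors.id and compute COUNT(b.id). COUNT(col) of an all-NULL group is 0.
  1: ids {26} → COUNT(b.id)=1
  2: ids {11, 19} → COUNT(b.id)=2
  3: ids {12, 21, 22, 24, 29, 35} → COUNT(b.id)=6
  4: ids {17, 23, 36} → COUNT(b.id)=3

Germany | 1 ; Canada | 2 ; Germany | 6 ; India | 3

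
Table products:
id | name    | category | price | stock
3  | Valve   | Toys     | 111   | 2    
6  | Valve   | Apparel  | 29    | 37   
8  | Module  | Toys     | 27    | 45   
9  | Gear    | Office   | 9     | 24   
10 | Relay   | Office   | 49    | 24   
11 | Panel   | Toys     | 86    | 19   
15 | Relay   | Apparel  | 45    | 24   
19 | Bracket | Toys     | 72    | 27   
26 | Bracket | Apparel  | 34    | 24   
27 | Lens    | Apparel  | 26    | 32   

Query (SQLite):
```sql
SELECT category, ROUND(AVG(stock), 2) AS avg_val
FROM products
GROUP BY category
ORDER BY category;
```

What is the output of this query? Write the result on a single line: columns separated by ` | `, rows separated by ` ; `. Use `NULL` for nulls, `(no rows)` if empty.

Apparel | 29.25 ; Office | 24 ; Toys | 23.25

Partition products by category; compute ROUND(AVG(stock), 2) within each group.
  Apparel: ids {6, 15, 26, 27} → ROUND(AVG(stock), 2)=29.25
  Office: ids {9, 10} → ROUND(AVG(stock), 2)=24
  Toys: ids {3, 8, 11, 19} → ROUND(AVG(stock), 2)=23.25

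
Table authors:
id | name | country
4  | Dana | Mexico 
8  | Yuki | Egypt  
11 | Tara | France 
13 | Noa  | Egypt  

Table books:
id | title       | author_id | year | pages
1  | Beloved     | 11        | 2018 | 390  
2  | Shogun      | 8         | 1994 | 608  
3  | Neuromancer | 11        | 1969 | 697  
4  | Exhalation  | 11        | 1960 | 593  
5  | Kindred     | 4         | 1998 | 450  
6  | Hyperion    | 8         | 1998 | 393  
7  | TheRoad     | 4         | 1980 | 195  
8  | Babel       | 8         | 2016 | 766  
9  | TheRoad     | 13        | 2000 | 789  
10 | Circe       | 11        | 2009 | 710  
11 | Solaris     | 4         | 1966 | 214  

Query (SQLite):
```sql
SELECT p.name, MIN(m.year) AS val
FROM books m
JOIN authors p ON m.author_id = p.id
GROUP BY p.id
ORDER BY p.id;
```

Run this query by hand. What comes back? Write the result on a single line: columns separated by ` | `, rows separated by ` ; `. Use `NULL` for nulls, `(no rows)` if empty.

Join each books row to its authors via author_id.
Group joined rows by authors.id; compute MIN(m.year) per group.
  4: ids {5, 7, 11} → MIN(m.year)=1966
  8: ids {2, 6, 8} → MIN(m.year)=1994
  11: ids {1, 3, 4, 10} → MIN(m.year)=1960
  13: ids {9} → MIN(m.year)=2000

Dana | 1966 ; Yuki | 1994 ; Tara | 1960 ; Noa | 2000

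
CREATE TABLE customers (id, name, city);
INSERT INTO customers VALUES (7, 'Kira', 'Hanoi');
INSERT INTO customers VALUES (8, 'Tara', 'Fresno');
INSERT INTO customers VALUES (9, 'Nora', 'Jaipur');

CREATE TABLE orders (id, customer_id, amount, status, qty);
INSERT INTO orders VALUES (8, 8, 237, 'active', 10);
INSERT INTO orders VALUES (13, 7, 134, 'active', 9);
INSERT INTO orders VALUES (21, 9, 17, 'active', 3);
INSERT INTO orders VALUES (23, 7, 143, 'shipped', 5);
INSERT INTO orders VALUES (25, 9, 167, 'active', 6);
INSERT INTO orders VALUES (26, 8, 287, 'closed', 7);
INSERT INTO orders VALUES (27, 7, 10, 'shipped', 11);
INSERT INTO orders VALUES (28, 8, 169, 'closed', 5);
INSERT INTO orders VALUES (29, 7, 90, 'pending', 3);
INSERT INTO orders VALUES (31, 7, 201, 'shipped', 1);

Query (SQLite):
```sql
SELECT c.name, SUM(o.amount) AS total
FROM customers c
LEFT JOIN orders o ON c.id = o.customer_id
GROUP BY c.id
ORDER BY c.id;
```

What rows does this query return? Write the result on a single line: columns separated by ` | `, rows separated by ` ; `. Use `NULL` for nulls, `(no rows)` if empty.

LEFT JOIN keeps every customers row; unmatched ones get NULL for orders columns.
Group by customers.id and compute SUM(o.amount). SUM over an all-NULL group is NULL.
  7: ids {13, 23, 27, 29, 31} → SUM(o.amount)=578
  8: ids {8, 26, 28} → SUM(o.amount)=693
  9: ids {21, 25} → SUM(o.amount)=184

Kira | 578 ; Tara | 693 ; Nora | 184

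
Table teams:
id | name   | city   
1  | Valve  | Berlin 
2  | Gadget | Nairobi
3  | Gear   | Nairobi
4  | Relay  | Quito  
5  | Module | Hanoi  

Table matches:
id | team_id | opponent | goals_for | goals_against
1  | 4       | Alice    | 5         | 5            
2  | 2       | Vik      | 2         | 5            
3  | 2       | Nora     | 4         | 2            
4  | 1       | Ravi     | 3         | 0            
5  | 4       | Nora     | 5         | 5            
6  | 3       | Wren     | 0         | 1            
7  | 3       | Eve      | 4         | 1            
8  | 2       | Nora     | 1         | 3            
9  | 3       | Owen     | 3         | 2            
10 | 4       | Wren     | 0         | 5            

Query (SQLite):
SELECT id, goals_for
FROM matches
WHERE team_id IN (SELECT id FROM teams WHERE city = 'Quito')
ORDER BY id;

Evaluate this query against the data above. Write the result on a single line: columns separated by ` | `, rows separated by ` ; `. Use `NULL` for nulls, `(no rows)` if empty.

Inner query: teams.id where city = 'Quito'.
Outer: keep matches rows whose team_id is in that set.
Inner query → {4}

1 | 5 ; 5 | 5 ; 10 | 0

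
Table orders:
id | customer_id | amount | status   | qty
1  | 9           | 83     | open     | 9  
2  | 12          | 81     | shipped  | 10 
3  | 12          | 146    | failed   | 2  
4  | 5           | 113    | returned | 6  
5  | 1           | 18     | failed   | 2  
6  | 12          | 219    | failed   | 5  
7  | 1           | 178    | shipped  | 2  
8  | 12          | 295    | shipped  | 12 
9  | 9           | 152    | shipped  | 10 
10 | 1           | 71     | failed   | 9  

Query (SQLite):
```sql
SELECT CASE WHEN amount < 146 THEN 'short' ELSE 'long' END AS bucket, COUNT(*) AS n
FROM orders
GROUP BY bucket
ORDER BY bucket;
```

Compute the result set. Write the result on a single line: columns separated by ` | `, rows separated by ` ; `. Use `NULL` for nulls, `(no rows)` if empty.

Bucket rows by amount < 146 → 'short' else 'long'; count each bucket.

long | 5 ; short | 5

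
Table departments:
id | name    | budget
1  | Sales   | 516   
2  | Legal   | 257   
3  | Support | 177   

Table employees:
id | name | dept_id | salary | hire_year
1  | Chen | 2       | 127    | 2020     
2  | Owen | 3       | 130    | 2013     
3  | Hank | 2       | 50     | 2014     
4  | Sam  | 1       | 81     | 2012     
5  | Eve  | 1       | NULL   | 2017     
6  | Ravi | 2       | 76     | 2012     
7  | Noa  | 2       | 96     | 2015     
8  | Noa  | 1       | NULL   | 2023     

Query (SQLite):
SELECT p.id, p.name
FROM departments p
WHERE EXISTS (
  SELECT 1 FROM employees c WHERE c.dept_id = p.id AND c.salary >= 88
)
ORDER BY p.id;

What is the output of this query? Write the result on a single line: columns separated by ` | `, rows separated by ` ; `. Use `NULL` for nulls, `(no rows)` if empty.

For each departments row, check whether any employees with matching dept_id has salary >= 88.
Keep rows where that is true.

2 | Legal ; 3 | Support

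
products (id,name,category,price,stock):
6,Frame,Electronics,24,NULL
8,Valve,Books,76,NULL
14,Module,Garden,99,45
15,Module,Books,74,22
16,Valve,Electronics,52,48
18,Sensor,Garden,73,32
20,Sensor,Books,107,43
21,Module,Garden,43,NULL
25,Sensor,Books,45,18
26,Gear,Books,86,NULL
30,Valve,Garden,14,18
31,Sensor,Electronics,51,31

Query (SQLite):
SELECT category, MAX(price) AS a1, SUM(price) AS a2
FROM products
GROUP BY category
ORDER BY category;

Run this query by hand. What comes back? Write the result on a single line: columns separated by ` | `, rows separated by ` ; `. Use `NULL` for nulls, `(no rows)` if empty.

Books | 107 | 388 ; Electronics | 52 | 127 ; Garden | 99 | 229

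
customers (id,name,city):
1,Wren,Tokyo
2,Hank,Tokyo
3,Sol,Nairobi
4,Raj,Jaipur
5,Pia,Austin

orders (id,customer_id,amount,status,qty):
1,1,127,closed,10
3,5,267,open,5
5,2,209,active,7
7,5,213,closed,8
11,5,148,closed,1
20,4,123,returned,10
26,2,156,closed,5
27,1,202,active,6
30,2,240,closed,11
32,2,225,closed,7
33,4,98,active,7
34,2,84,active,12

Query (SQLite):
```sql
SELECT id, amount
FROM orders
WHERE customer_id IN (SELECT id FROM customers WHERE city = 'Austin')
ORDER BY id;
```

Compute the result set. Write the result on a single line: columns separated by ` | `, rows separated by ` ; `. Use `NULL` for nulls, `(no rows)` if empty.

3 | 267 ; 7 | 213 ; 11 | 148

Inner query: customers.id where city = 'Austin'.
Outer: keep orders rows whose customer_id is in that set.
Inner query → {5}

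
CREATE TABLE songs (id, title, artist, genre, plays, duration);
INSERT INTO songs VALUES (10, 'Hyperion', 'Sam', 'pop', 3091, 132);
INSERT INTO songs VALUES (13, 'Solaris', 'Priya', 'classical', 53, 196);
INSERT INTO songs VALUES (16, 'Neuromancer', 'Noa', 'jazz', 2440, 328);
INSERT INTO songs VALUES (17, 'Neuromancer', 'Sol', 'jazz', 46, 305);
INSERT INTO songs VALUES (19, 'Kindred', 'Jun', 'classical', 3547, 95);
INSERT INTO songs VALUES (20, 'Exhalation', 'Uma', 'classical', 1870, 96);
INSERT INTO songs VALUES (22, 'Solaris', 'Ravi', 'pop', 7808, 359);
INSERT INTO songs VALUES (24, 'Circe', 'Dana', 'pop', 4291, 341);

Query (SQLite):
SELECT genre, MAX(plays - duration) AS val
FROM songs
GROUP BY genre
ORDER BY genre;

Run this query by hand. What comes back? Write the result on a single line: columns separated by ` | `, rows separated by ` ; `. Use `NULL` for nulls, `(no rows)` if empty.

For each row compute plays - duration.
Group by genre; take MAX of the expression per group.
  classical: ids {13, 19, 20} → MAX(plays - duration)=3452
  jazz: ids {16, 17} → MAX(plays - duration)=2112
  pop: ids {10, 22, 24} → MAX(plays - duration)=7449

classical | 3452 ; jazz | 2112 ; pop | 7449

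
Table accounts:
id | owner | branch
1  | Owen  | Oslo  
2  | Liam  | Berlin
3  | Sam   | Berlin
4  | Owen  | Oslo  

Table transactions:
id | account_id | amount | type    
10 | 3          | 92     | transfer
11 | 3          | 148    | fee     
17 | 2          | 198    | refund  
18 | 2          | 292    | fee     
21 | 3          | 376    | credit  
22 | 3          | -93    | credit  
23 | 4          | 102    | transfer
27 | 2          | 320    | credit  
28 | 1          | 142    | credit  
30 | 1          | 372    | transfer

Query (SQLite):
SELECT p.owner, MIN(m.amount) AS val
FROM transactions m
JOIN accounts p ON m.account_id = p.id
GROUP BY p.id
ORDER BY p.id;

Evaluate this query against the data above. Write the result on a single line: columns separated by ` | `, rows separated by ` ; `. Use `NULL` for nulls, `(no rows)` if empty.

Join each transactions row to its accounts via account_id.
Group joined rows by accounts.id; compute MIN(m.amount) per group.
  1: ids {28, 30} → MIN(m.amount)=142
  2: ids {17, 18, 27} → MIN(m.amount)=198
  3: ids {10, 11, 21, 22} → MIN(m.amount)=-93
  4: ids {23} → MIN(m.amount)=102

Owen | 142 ; Liam | 198 ; Sam | -93 ; Owen | 102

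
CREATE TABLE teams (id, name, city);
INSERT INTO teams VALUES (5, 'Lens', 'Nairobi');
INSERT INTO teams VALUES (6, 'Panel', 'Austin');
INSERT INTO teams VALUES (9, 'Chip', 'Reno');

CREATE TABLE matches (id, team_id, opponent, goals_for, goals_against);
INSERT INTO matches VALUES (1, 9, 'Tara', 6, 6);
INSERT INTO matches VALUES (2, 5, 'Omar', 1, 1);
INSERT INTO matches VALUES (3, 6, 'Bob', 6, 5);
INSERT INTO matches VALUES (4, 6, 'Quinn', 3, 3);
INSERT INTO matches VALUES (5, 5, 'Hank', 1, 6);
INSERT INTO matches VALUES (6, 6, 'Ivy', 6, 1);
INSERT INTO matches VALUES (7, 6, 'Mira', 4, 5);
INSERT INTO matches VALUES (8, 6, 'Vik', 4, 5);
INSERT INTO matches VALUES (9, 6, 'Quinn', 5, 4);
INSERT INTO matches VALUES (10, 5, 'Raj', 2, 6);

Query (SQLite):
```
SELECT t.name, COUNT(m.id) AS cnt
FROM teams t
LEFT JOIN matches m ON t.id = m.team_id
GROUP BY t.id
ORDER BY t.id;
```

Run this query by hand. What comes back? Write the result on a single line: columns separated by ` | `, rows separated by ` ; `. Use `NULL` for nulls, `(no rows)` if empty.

LEFT JOIN keeps every teams row; unmatched ones get NULL for matches columns.
Group by teams.id and compute COUNT(m.id). COUNT(col) of an all-NULL group is 0.
  5: ids {2, 5, 10} → COUNT(m.id)=3
  6: ids {3, 4, 6, 7, 8, 9} → COUNT(m.id)=6
  9: ids {1} → COUNT(m.id)=1

Lens | 3 ; Panel | 6 ; Chip | 1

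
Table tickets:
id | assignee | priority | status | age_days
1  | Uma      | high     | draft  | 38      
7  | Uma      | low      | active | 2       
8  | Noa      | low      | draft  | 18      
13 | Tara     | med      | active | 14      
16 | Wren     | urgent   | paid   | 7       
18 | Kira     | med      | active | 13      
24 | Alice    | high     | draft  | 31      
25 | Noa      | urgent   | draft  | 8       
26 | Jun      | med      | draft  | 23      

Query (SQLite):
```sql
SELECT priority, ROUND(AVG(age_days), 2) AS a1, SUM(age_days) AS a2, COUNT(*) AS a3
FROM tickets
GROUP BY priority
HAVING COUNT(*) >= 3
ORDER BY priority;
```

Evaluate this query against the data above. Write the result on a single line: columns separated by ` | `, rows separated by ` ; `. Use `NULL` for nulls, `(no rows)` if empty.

Group tickets by priority.
Per group compute: ROUND(AVG(age_days), 2), SUM(age_days), COUNT(*).
HAVING: drop groups with fewer than 3 rows.
  high: ids {1, 24} → ROUND(AVG(age_days), 2)=34.5, SUM(age_days)=69, COUNT(*)=2
  low: ids {7, 8} → ROUND(AVG(age_days), 2)=10, SUM(age_days)=20, COUNT(*)=2
  med: ids {13, 18, 26} → ROUND(AVG(age_days), 2)=16.67, SUM(age_days)=50, COUNT(*)=3
  urgent: ids {16, 25} → ROUND(AVG(age_days), 2)=7.5, SUM(age_days)=15, COUNT(*)=2

med | 16.67 | 50 | 3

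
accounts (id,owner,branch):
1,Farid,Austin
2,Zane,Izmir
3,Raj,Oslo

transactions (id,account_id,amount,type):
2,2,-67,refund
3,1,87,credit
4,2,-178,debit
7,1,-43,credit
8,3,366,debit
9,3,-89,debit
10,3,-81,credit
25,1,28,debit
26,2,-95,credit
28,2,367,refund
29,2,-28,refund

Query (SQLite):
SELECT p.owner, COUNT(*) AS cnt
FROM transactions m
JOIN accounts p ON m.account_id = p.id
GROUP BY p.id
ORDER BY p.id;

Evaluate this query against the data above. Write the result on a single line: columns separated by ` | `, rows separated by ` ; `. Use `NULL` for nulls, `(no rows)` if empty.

Join each transactions row to its accounts via account_id.
Group joined rows by accounts.id; compute COUNT(*) per group.
  1: ids {3, 7, 25} → COUNT(*)=3
  2: ids {2, 4, 26, 28, 29} → COUNT(*)=5
  3: ids {8, 9, 10} → COUNT(*)=3

Farid | 3 ; Zane | 5 ; Raj | 3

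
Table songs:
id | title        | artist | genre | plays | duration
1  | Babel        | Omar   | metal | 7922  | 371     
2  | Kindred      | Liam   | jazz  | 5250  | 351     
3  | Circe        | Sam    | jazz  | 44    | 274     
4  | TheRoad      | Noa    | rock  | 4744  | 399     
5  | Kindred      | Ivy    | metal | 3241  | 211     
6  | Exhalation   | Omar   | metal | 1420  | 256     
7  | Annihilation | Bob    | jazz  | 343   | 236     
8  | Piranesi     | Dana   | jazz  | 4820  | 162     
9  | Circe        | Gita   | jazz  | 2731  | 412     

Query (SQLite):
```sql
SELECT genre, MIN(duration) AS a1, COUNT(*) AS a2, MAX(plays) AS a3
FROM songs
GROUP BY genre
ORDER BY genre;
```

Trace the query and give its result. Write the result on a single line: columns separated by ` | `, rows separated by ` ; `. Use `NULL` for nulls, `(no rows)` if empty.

jazz | 162 | 5 | 5250 ; metal | 211 | 3 | 7922 ; rock | 399 | 1 | 4744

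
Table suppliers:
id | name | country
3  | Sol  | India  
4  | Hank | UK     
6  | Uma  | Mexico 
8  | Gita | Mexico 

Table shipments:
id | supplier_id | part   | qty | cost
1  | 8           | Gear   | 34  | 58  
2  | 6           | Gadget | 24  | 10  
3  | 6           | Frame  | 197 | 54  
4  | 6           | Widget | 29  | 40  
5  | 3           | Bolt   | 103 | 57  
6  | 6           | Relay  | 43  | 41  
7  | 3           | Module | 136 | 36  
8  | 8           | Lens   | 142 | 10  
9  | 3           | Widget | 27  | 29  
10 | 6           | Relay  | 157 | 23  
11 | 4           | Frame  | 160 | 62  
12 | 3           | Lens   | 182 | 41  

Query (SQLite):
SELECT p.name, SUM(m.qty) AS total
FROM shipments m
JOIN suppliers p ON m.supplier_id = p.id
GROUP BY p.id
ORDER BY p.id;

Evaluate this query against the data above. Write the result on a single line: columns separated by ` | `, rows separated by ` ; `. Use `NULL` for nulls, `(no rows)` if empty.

Join each shipments row to its suppliers via supplier_id.
Group joined rows by suppliers.id; compute SUM(m.qty) per group.
  3: ids {5, 7, 9, 12} → SUM(m.qty)=448
  4: ids {11} → SUM(m.qty)=160
  6: ids {2, 3, 4, 6, 10} → SUM(m.qty)=450
  8: ids {1, 8} → SUM(m.qty)=176

Sol | 448 ; Hank | 160 ; Uma | 450 ; Gita | 176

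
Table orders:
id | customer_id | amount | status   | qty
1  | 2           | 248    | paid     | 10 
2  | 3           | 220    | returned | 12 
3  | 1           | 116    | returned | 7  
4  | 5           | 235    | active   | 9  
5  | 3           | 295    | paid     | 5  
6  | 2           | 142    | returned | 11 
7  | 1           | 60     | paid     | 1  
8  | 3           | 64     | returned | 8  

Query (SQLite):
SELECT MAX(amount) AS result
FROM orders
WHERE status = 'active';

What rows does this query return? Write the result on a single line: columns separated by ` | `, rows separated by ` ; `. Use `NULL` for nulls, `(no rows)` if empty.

235

Rows where status='active' → amount values: [235].
MAX of non-NULL values = 235.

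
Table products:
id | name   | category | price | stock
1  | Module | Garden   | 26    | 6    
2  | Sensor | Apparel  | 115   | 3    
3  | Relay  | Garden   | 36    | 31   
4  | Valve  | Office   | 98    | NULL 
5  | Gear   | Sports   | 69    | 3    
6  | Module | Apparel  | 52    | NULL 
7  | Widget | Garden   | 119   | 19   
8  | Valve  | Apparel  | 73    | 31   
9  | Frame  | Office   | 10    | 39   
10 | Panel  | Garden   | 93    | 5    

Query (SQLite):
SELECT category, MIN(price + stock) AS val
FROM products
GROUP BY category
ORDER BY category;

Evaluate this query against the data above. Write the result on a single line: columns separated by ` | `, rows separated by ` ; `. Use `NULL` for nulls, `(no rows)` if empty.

For each row compute price + stock.
Group by category; take MIN of the expression per group.
  Apparel: ids {2, 6, 8} → MIN(price + stock)=104
  Garden: ids {1, 3, 7, 10} → MIN(price + stock)=32
  Office: ids {4, 9} → MIN(price + stock)=49
  Sports: ids {5} → MIN(price + stock)=72

Apparel | 104 ; Garden | 32 ; Office | 49 ; Sports | 72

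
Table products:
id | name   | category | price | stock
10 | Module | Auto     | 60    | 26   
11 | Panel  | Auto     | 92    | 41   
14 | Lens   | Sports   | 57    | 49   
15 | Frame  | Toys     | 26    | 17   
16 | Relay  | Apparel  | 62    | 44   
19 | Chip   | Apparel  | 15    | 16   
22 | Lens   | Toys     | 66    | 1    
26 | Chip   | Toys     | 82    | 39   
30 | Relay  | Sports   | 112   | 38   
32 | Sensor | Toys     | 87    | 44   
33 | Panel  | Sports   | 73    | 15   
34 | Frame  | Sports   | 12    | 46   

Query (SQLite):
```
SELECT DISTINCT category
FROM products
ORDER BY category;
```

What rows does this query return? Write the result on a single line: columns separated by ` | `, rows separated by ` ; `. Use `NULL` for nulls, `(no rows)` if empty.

Collect distinct category values from products.

Apparel ; Auto ; Sports ; Toys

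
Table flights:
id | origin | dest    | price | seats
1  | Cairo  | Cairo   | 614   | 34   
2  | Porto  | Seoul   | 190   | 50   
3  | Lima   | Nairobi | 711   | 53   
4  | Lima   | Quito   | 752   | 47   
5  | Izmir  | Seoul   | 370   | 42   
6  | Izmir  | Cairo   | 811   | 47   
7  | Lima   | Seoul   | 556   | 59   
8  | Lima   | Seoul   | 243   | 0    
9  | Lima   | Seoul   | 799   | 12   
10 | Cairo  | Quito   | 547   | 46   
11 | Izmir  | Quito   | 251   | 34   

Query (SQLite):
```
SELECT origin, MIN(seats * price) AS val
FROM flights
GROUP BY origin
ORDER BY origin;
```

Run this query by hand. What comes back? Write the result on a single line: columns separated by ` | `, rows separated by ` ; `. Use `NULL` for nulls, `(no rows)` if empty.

For each row compute seats * price.
Group by origin; take MIN of the expression per group.
  Cairo: ids {1, 10} → MIN(seats * price)=20876
  Izmir: ids {5, 6, 11} → MIN(seats * price)=8534
  Lima: ids {3, 4, 7, 8, 9} → MIN(seats * price)=0
  Porto: ids {2} → MIN(seats * price)=9500

Cairo | 20876 ; Izmir | 8534 ; Lima | 0 ; Porto | 9500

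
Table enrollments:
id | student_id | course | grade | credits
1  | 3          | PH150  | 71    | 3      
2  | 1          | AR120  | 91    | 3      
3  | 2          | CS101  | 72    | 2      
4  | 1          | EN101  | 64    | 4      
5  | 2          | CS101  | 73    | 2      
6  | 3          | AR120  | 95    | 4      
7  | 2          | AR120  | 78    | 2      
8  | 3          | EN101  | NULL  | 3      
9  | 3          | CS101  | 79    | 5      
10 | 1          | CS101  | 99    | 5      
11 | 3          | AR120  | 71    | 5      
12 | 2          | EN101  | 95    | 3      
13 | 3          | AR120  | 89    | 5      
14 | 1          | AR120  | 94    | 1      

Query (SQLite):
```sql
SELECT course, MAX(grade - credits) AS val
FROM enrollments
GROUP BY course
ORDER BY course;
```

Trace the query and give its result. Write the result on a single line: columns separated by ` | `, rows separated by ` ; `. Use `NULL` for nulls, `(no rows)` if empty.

AR120 | 93 ; CS101 | 94 ; EN101 | 92 ; PH150 | 68

For each row compute grade - credits.
Group by course; take MAX of the expression per group.
  AR120: ids {2, 6, 7, 11, 13, 14} → MAX(grade - credits)=93
  CS101: ids {3, 5, 9, 10} → MAX(grade - credits)=94
  EN101: ids {4, 8, 12} → MAX(grade - credits)=92
  PH150: ids {1} → MAX(grade - credits)=68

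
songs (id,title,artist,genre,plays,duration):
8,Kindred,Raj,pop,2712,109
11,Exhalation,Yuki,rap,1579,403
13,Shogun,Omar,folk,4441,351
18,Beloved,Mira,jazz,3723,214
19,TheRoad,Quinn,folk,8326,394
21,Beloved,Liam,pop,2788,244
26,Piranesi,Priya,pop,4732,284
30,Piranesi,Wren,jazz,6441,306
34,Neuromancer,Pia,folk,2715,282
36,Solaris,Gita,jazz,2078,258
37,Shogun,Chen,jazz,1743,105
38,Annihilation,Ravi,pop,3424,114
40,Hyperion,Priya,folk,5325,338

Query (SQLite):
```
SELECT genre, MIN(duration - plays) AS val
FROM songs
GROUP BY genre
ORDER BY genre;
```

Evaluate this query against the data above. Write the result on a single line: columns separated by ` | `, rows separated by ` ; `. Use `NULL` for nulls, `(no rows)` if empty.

For each row compute duration - plays.
Group by genre; take MIN of the expression per group.
  folk: ids {13, 19, 34, 40} → MIN(duration - plays)=-7932
  jazz: ids {18, 30, 36, 37} → MIN(duration - plays)=-6135
  pop: ids {8, 21, 26, 38} → MIN(duration - plays)=-4448
  rap: ids {11} → MIN(duration - plays)=-1176

folk | -7932 ; jazz | -6135 ; pop | -4448 ; rap | -1176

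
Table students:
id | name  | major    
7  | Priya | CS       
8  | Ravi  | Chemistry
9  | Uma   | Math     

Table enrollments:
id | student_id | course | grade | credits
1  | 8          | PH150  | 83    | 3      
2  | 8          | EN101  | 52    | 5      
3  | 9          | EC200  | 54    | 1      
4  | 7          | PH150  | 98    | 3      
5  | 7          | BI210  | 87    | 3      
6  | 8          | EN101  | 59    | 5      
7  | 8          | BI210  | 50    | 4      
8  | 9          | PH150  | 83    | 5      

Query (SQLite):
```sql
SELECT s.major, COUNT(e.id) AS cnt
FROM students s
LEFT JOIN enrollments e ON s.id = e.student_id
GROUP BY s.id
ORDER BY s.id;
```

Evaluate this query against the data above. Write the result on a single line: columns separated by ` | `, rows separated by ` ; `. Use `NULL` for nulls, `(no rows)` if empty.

CS | 2 ; Chemistry | 4 ; Math | 2

LEFT JOIN keeps every students row; unmatched ones get NULL for enrollments columns.
Group by students.id and compute COUNT(e.id). COUNT(col) of an all-NULL group is 0.
  7: ids {4, 5} → COUNT(e.id)=2
  8: ids {1, 2, 6, 7} → COUNT(e.id)=4
  9: ids {3, 8} → COUNT(e.id)=2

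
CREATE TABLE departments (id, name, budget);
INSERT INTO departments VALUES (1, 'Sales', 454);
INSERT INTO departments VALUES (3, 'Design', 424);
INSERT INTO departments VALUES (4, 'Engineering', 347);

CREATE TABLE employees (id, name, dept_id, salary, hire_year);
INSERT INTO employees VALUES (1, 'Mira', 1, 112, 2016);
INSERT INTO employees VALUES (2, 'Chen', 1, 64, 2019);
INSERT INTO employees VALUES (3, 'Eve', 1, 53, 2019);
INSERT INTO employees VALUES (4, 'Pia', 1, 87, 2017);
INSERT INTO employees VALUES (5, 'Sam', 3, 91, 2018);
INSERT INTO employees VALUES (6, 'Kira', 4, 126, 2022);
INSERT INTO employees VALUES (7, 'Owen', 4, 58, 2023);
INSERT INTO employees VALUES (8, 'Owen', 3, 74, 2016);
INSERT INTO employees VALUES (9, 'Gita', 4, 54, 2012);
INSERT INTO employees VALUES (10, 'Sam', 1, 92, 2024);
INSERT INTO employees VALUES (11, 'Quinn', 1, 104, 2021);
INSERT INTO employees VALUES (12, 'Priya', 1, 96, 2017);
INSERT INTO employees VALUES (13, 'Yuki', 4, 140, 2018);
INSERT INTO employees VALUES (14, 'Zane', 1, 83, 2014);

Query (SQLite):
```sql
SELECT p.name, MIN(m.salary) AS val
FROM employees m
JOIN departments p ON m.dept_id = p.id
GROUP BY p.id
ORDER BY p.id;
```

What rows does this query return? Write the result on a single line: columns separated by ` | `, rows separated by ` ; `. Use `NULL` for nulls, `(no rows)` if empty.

Join each employees row to its departments via dept_id.
Group joined rows by departments.id; compute MIN(m.salary) per group.
  1: ids {1, 2, 3, 4, 10, 11, 12, 14} → MIN(m.salary)=53
  3: ids {5, 8} → MIN(m.salary)=74
  4: ids {6, 7, 9, 13} → MIN(m.salary)=54

Sales | 53 ; Design | 74 ; Engineering | 54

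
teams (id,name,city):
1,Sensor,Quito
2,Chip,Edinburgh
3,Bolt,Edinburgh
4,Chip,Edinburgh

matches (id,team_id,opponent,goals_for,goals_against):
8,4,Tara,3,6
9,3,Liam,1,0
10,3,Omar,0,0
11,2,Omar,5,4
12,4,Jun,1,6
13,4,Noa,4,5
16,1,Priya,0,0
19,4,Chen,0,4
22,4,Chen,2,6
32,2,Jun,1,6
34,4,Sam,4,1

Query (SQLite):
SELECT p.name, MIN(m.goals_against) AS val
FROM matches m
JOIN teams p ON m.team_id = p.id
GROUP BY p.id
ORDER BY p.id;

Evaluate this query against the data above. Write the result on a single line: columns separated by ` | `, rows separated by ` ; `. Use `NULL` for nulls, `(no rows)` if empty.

Sensor | 0 ; Chip | 4 ; Bolt | 0 ; Chip | 1

Join each matches row to its teams via team_id.
Group joined rows by teams.id; compute MIN(m.goals_against) per group.
  1: ids {16} → MIN(m.goals_against)=0
  2: ids {11, 32} → MIN(m.goals_against)=4
  3: ids {9, 10} → MIN(m.goals_against)=0
  4: ids {8, 12, 13, 19, 22, 34} → MIN(m.goals_against)=1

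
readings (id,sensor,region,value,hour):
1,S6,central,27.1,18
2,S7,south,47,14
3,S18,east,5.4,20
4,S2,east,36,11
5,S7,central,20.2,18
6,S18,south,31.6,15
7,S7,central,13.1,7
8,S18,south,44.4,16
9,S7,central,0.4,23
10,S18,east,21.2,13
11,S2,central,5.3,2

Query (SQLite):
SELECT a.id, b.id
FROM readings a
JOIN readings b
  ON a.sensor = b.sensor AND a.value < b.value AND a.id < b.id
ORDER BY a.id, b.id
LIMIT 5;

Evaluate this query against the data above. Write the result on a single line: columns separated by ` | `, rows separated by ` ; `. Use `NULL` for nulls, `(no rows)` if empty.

Pairs (a,b) with same sensor, a.value < b.value, a.id < b.id.
sensor groups: S18:{3,6,8,10} S2:{4,11} S6:{1} S7:{2,5,7,9}
Ordered by (a.id, b.id); first 5.

3 | 6 ; 3 | 8 ; 3 | 10 ; 6 | 8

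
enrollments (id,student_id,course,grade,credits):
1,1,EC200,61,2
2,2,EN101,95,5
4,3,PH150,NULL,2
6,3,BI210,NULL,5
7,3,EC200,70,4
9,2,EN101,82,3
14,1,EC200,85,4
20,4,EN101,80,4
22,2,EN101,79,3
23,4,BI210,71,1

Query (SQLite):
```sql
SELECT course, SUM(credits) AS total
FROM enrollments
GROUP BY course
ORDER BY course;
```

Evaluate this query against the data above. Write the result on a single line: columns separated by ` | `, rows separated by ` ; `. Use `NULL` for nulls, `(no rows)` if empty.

Partition enrollments by course; compute SUM(credits) within each group.
  BI210: ids {6, 23} → SUM(credits)=6
  EC200: ids {1, 7, 14} → SUM(credits)=10
  EN101: ids {2, 9, 20, 22} → SUM(credits)=15
  PH150: ids {4} → SUM(credits)=2

BI210 | 6 ; EC200 | 10 ; EN101 | 15 ; PH150 | 2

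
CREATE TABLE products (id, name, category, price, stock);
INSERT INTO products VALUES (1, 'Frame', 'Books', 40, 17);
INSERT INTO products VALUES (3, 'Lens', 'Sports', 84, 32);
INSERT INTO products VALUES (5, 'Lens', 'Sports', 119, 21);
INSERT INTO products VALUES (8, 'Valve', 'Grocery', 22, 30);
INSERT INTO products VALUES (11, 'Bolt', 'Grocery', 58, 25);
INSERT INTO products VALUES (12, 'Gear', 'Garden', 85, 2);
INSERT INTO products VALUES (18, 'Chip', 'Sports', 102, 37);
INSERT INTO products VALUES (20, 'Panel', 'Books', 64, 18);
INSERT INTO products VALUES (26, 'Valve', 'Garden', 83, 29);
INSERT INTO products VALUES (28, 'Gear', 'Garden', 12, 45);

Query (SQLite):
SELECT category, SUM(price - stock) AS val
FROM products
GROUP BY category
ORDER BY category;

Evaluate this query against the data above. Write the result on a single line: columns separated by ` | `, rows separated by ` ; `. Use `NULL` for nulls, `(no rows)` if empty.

Books | 69 ; Garden | 104 ; Grocery | 25 ; Sports | 215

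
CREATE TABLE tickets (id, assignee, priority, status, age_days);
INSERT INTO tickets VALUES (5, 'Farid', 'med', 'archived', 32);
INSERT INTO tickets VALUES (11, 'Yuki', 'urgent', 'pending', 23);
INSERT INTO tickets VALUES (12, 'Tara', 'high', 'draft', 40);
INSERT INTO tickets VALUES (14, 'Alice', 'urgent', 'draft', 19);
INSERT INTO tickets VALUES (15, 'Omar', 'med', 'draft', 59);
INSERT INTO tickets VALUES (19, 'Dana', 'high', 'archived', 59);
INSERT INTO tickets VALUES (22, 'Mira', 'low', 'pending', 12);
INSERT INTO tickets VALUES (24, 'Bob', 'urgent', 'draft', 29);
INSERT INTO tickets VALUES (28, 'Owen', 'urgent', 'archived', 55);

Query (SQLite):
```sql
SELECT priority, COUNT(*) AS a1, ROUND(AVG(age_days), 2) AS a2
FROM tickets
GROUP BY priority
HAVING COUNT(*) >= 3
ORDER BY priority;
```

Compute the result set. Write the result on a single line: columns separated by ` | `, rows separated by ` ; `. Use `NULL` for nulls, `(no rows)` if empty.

Group tickets by priority.
Per group compute: COUNT(*), ROUND(AVG(age_days), 2).
HAVING: drop groups with fewer than 3 rows.
  high: ids {12, 19} → COUNT(*)=2, ROUND(AVG(age_days), 2)=49.5
  low: ids {22} → COUNT(*)=1, ROUND(AVG(age_days), 2)=12
  med: ids {5, 15} → COUNT(*)=2, ROUND(AVG(age_days), 2)=45.5
  urgent: ids {11, 14, 24, 28} → COUNT(*)=4, ROUND(AVG(age_days), 2)=31.5

urgent | 4 | 31.5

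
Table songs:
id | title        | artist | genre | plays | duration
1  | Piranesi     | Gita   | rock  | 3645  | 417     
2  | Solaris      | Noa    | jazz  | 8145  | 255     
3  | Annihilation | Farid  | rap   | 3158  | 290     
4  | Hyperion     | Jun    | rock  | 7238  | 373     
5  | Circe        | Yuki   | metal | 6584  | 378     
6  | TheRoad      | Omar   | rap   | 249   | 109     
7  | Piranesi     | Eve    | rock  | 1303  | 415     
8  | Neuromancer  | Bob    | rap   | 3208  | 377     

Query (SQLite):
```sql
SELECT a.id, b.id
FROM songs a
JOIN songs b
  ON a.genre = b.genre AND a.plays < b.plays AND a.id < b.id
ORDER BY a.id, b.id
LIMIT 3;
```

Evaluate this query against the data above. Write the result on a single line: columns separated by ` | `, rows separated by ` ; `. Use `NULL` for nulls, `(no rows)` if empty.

Pairs (a,b) with same genre, a.plays < b.plays, a.id < b.id.
genre groups: jazz:{2} metal:{5} rap:{3,6,8} rock:{1,4,7}
Ordered by (a.id, b.id); first 3.

1 | 4 ; 3 | 8 ; 6 | 8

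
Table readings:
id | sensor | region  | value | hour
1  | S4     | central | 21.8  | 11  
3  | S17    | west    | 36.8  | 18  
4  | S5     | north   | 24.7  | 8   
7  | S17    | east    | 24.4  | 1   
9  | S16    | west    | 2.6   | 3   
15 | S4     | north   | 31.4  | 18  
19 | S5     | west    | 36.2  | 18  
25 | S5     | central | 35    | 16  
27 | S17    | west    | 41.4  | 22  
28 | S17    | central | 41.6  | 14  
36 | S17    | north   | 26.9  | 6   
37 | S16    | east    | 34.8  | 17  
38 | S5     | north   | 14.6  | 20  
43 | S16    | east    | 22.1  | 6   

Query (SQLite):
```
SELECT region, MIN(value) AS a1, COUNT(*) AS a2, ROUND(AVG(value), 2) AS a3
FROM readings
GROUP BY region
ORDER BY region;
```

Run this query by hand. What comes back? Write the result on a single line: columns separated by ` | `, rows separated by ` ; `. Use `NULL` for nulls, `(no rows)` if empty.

Group readings by region.
Per group compute: MIN(value), COUNT(*), ROUND(AVG(value), 2).
  central: ids {1, 25, 28} → MIN(value)=21.8, COUNT(*)=3, ROUND(AVG(value), 2)=32.8
  east: ids {7, 37, 43} → MIN(value)=22.1, COUNT(*)=3, ROUND(AVG(value), 2)=27.1
  north: ids {4, 15, 36, 38} → MIN(value)=14.6, COUNT(*)=4, ROUND(AVG(value), 2)=24.4
  west: ids {3, 9, 19, 27} → MIN(value)=2.6, COUNT(*)=4, ROUND(AVG(value), 2)=29.25

central | 21.8 | 3 | 32.8 ; east | 22.1 | 3 | 27.1 ; north | 14.6 | 4 | 24.4 ; west | 2.6 | 4 | 29.25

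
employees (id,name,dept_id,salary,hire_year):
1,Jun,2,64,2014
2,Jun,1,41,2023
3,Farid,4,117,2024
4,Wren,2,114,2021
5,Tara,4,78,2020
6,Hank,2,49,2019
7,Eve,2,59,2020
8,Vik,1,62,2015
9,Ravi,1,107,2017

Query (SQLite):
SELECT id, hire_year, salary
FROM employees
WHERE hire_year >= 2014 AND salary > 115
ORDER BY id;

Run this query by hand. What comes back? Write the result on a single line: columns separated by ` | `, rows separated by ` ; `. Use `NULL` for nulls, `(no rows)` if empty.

hire_year >= 2014: ids {1, 2, 3, 4, 5, 6, 7, 8, 9}
salary > 115: ids {3}
Combine with AND.

3 | 2024 | 117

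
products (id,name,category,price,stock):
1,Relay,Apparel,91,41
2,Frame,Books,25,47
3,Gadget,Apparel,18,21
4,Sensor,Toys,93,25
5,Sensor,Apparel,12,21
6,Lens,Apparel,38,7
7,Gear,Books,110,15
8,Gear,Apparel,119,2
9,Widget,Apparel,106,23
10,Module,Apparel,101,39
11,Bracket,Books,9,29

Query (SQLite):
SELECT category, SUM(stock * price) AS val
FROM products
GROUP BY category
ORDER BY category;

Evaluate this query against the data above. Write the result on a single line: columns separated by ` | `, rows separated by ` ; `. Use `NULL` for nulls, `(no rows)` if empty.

For each row compute stock * price.
Group by category; take SUM of the expression per group.
  Apparel: ids {1, 3, 5, 6, 8, 9, 10} → SUM(stock * price)=11242
  Books: ids {2, 7, 11} → SUM(stock * price)=3086
  Toys: ids {4} → SUM(stock * price)=2325

Apparel | 11242 ; Books | 3086 ; Toys | 2325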